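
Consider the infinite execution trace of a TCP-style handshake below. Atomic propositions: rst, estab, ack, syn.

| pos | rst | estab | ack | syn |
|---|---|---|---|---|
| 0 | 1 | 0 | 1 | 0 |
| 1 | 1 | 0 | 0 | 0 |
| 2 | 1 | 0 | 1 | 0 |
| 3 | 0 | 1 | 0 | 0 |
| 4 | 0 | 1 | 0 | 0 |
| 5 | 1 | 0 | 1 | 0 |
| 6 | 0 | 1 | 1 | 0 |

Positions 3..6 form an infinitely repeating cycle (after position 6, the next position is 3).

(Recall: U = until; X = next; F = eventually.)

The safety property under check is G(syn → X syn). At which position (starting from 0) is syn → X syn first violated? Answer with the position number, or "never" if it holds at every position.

syn → X syn holds at every position 0..6, and those are all the positions the trace ever visits, so the invariant G(syn → X syn) is never violated.

never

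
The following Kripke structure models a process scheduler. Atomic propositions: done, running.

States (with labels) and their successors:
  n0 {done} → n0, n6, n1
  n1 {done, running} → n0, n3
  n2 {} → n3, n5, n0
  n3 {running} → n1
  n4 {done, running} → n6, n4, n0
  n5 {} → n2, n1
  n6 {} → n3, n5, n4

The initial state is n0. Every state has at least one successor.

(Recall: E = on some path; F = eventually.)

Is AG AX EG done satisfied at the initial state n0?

States satisfying AX EG done: {n3}.
States satisfying AG AX EG done: ∅.
n0 is reachable from n0 and violates AX EG done, so AG fails at n0.
n0 ∉ Sat(AG AX EG done).

Does not hold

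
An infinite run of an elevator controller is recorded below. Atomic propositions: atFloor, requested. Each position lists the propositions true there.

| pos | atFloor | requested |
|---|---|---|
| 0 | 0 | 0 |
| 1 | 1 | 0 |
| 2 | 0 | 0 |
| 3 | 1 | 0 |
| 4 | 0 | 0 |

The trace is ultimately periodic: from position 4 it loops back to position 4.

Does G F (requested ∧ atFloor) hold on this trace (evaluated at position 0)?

No

F (requested ∧ atFloor) must hold at every position from 0 onward. It fails at position 0, so G F (requested ∧ atFloor) is false.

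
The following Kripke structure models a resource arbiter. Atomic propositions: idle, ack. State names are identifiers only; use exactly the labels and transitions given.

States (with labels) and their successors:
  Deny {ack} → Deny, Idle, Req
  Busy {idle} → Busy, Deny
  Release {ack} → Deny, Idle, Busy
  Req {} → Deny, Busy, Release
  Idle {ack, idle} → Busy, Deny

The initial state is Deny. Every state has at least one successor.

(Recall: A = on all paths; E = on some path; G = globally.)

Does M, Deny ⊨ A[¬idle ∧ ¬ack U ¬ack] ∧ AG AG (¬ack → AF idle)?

States satisfying ¬idle ∧ ¬ack: {Req}.
States satisfying ¬ack: {Busy, Req}.
States satisfying A[¬idle ∧ ¬ack U ¬ack]: {Busy, Req}.
States satisfying AG (¬ack → AF idle): ∅.
States satisfying AG AG (¬ack → AF idle): ∅.
States satisfying A[¬idle ∧ ¬ack U ¬ack] ∧ AG AG (¬ack → AF idle): ∅.
Deny ∉ Sat(A[¬idle ∧ ¬ack U ¬ack] ∧ AG AG (¬ack → AF idle)).

No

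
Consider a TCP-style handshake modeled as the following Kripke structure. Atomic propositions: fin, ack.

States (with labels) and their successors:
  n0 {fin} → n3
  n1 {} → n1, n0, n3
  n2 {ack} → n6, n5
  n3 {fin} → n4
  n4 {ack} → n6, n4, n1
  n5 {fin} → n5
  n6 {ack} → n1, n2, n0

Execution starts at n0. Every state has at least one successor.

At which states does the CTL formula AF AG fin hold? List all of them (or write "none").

States satisfying AG fin: {n5}.
States satisfying AF AG fin: {n5}.

{n5}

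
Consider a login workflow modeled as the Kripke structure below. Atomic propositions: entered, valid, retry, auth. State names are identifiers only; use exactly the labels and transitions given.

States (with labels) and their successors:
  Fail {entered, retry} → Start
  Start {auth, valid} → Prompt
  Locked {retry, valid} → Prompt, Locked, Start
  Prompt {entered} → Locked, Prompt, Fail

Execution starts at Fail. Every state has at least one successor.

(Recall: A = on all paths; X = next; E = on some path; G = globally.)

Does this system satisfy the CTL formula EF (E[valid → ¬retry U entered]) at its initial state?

States satisfying E[valid → ¬retry U entered]: {Fail, Start, Prompt}.
States satisfying EF (E[valid → ¬retry U entered]): {Fail, Start, Locked, Prompt}.
Some path from Fail reaches a state where E[valid → ¬retry U entered] holds.
Fail ∈ Sat(EF (E[valid → ¬retry U entered])).

Satisfied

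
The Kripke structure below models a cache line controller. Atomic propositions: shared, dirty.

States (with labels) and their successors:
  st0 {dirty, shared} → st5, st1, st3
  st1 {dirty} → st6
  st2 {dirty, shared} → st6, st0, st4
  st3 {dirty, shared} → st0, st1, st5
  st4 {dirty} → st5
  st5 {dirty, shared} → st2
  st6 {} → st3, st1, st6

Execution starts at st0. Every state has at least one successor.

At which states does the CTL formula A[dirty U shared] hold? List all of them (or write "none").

States satisfying dirty: {st0, st1, st2, st3, st4, st5}.
States satisfying shared: {st0, st2, st3, st5}.
States satisfying A[dirty U shared]: {st0, st2, st3, st4, st5}.

{st0, st2, st3, st4, st5}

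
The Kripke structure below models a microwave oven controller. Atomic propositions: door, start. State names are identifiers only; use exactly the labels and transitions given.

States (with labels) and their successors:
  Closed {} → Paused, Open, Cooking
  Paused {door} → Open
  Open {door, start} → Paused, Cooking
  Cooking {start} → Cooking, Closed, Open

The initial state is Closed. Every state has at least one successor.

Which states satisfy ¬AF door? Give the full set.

States satisfying door: {Paused, Open}.
States satisfying AF door: {Paused, Open}.
States satisfying ¬AF door: {Closed, Cooking}.

{Closed, Cooking}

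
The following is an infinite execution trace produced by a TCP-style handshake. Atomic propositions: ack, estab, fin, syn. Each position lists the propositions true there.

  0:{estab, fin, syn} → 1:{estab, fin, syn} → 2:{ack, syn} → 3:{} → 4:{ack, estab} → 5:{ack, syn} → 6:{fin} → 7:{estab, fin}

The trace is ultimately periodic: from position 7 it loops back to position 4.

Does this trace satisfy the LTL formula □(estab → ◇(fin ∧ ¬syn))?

estab → ◇(fin ∧ ¬syn) holds at every position 0..7, and those are all positions ever visited, so □(estab → ◇(fin ∧ ¬syn)) holds.
Positions where estab holds: 0, 1, 4, 7.
Check ◇(fin ∧ ¬syn) at each: 0→ok, 1→ok, 4→ok, 7→ok.

Yes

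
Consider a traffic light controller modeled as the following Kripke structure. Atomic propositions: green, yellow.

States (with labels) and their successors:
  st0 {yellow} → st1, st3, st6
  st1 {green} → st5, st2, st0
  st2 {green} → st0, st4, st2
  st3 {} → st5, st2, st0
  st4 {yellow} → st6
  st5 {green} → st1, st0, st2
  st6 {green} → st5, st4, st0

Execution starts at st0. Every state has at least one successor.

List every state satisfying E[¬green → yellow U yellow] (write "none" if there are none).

{st0, st1, st2, st4, st5, st6}

States satisfying ¬green → yellow: {st0, st1, st2, st4, st5, st6}.
States satisfying yellow: {st0, st4}.
States satisfying E[¬green → yellow U yellow]: {st0, st1, st2, st4, st5, st6}.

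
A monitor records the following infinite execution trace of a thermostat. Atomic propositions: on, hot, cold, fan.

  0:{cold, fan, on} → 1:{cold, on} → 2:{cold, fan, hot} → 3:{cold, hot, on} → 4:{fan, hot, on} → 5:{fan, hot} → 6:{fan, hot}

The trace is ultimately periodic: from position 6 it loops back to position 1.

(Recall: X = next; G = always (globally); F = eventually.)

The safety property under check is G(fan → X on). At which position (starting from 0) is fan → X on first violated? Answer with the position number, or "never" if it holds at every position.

4

Check fan → X on at each position in order: 0 ✓, 1 ✓, 2 ✓, 3 ✓.
At position 4 the labels are {fan, hot, on} and the next position 5 has {fan, hot}, so fan → X on is false there. This is the first violation.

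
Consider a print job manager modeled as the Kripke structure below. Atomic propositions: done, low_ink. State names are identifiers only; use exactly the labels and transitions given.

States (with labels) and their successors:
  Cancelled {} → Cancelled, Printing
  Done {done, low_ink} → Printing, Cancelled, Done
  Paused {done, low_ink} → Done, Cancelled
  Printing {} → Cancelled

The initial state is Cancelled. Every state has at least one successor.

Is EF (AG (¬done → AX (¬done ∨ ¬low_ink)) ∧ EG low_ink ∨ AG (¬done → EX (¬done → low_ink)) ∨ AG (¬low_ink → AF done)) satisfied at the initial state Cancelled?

Violated

States satisfying EF (AG (¬done → AX (¬done ∨ ¬low_ink)) ∧ EG low_ink ∨ AG (¬done → EX (¬done → low_ink)) ∨ AG (¬low_ink → AF done)): {Done, Paused}.
No suitable path/successor from Cancelled witnesses the formula.
Cancelled ∉ Sat(EF (AG (¬done → AX (¬done ∨ ¬low_ink)) ∧ EG low_ink ∨ AG (¬done → EX (¬done → low_ink)) ∨ AG (¬low_ink → AF done))).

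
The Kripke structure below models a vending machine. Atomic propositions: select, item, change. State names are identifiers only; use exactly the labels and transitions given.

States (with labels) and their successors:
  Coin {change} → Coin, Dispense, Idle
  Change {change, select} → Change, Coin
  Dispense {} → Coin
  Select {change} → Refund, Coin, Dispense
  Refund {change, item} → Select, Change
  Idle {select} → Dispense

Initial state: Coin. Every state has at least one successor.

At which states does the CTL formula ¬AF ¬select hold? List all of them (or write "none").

{Change}

States satisfying ¬select: {Coin, Dispense, Select, Refund}.
States satisfying AF ¬select: {Coin, Dispense, Select, Refund, Idle}.
States satisfying ¬AF ¬select: {Change}.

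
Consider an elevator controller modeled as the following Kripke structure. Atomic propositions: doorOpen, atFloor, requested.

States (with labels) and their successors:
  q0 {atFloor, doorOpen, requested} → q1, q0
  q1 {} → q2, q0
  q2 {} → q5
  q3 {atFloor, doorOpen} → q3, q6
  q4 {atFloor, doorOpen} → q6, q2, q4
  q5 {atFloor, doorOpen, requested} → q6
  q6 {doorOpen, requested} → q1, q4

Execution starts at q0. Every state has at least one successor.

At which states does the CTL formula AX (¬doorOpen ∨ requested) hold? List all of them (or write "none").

{q0, q1, q2, q5}

States satisfying ¬doorOpen ∨ requested: {q0, q1, q2, q5, q6}.
States satisfying AX (¬doorOpen ∨ requested): {q0, q1, q2, q5}.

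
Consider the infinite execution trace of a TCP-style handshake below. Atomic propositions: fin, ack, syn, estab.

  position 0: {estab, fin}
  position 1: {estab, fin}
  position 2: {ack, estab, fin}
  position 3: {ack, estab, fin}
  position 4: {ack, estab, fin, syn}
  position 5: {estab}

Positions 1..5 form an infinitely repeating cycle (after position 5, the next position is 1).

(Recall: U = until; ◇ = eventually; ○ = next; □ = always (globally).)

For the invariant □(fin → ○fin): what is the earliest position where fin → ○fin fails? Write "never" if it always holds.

4

Check fin → ○fin at each position in order: 0 ✓, 1 ✓, 2 ✓, 3 ✓.
At position 4 the labels are {ack, estab, fin, syn} and the next position 5 has {estab}, so fin → ○fin is false there. This is the first violation.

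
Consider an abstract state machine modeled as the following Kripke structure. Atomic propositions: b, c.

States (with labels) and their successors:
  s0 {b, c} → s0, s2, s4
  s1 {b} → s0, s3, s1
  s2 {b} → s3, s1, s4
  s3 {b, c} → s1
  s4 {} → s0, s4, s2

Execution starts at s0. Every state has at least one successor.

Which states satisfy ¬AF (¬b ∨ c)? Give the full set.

{s1, s2}

States satisfying ¬b ∨ c: {s0, s3, s4}.
States satisfying AF (¬b ∨ c): {s0, s3, s4}.
States satisfying ¬AF (¬b ∨ c): {s1, s2}.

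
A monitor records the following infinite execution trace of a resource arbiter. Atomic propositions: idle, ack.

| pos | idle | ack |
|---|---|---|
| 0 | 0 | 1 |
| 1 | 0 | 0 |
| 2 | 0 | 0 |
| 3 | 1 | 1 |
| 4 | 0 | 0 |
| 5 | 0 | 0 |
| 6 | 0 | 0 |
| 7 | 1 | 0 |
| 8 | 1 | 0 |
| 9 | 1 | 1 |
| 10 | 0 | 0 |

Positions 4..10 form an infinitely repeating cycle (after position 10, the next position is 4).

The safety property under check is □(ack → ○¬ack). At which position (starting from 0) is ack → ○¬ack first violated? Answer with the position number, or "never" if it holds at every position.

ack → ○¬ack holds at every position 0..10, and those are all the positions the trace ever visits, so the invariant □(ack → ○¬ack) is never violated.

never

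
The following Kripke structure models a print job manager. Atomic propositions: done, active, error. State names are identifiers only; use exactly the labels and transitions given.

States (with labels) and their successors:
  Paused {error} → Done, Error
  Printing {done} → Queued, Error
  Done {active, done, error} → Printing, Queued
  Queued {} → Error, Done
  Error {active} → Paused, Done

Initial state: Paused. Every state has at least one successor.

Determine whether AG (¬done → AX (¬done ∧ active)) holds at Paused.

States satisfying ¬done → AX (¬done ∧ active): {Printing, Done}.
States satisfying AG (¬done → AX (¬done ∧ active)): ∅.
Error is reachable from Paused and violates ¬done → AX (¬done ∧ active), so AG fails at Paused.
Paused ∉ Sat(AG (¬done → AX (¬done ∧ active))).

No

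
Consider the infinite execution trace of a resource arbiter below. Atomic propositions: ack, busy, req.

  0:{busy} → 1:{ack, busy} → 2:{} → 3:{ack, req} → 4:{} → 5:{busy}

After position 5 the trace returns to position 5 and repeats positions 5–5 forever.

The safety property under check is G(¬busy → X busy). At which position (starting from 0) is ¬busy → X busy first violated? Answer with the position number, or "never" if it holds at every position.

Check ¬busy → X busy at each position in order: 0 ✓, 1 ✓.
At position 2 the labels are {} and the next position 3 has {ack, req}, so ¬busy → X busy is false there. This is the first violation.

2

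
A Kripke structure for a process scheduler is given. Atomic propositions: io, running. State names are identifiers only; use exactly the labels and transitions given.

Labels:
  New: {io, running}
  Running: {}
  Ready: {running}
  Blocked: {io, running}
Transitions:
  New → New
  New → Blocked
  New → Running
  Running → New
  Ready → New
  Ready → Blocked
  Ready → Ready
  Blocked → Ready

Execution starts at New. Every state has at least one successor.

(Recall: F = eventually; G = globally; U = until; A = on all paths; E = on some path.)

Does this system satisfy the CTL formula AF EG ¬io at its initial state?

States satisfying EG ¬io: {Ready}.
States satisfying AF EG ¬io: {Ready, Blocked}.
There is a path from New along which EG ¬io never holds.
New ∉ Sat(AF EG ¬io).

Violated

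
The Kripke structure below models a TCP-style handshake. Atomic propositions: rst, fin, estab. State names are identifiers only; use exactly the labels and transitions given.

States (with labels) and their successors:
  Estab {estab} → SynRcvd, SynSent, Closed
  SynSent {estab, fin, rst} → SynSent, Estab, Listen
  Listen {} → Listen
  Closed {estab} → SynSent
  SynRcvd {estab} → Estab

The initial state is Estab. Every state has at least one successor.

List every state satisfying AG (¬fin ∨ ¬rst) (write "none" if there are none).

States satisfying ¬fin ∨ ¬rst: {Estab, Listen, Closed, SynRcvd}.
States satisfying AG (¬fin ∨ ¬rst): {Listen}.

{Listen}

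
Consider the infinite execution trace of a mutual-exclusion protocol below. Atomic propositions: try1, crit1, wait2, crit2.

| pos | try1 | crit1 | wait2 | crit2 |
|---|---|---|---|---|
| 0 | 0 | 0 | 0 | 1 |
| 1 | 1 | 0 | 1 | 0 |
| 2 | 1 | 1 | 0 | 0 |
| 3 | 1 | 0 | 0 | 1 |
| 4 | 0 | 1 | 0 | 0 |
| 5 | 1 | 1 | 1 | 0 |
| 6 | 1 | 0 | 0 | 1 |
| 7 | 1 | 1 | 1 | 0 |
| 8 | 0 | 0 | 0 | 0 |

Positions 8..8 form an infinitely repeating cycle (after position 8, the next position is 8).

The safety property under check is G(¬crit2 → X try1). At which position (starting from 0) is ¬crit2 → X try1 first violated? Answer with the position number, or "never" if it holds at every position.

7

Check ¬crit2 → X try1 at each position in order: 0 ✓, 1 ✓, 2 ✓, 3 ✓, 4 ✓, 5 ✓, 6 ✓.
At position 7 the labels are {crit1, try1, wait2} and the next position 8 has {}, so ¬crit2 → X try1 is false there. This is the first violation.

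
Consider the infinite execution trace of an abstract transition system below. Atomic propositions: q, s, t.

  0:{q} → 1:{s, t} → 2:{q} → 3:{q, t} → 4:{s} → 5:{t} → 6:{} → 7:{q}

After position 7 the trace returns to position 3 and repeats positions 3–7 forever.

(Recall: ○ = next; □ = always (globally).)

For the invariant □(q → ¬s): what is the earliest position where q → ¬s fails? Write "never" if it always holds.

never

q → ¬s holds at every position 0..7, and those are all the positions the trace ever visits, so the invariant □(q → ¬s) is never violated.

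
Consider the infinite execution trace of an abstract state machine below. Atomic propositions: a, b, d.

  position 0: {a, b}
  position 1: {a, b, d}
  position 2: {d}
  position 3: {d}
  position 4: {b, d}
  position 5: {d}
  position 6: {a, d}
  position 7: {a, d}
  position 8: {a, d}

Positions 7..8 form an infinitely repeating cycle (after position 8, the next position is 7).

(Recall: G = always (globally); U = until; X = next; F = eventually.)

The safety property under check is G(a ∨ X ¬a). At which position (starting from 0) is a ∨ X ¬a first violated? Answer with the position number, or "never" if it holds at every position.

5

Check a ∨ X ¬a at each position in order: 0 ✓, 1 ✓, 2 ✓, 3 ✓, 4 ✓.
At position 5 the labels are {d} and the next position 6 has {a, d}, so a ∨ X ¬a is false there. This is the first violation.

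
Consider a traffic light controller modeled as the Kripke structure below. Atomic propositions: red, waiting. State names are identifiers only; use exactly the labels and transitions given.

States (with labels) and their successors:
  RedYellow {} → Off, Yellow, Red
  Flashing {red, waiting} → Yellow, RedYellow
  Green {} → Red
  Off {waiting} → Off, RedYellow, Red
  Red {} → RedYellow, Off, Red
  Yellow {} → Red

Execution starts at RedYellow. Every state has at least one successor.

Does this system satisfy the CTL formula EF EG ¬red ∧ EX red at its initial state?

States satisfying EG ¬red: {RedYellow, Green, Off, Red, Yellow}.
States satisfying EF EG ¬red: {RedYellow, Flashing, Green, Off, Red, Yellow}.
States satisfying red: {Flashing}.
States satisfying EX red: ∅.
States satisfying EF EG ¬red ∧ EX red: ∅.
RedYellow ∉ Sat(EF EG ¬red ∧ EX red).

Does not hold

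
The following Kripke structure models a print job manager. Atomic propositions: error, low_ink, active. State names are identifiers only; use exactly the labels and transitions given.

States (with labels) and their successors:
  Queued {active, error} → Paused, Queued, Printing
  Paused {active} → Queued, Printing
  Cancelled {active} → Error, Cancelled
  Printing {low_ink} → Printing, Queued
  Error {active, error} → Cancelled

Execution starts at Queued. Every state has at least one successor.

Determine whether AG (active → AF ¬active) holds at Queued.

No

States satisfying active → AF ¬active: {Printing}.
States satisfying AG (active → AF ¬active): ∅.
Paused is reachable from Queued and violates active → AF ¬active, so AG fails at Queued.
Queued ∉ Sat(AG (active → AF ¬active)).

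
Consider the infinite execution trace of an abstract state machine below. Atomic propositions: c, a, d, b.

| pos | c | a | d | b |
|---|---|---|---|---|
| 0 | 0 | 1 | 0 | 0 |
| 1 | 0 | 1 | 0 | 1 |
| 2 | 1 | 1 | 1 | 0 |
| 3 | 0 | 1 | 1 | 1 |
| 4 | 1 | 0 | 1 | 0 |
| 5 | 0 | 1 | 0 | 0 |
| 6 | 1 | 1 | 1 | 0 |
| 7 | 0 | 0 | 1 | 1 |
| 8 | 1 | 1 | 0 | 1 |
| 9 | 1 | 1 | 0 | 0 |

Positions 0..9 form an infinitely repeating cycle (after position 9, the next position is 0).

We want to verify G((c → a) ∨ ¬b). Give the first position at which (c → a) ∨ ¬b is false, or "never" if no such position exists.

never

(c → a) ∨ ¬b holds at every position 0..9, and those are all the positions the trace ever visits, so the invariant G((c → a) ∨ ¬b) is never violated.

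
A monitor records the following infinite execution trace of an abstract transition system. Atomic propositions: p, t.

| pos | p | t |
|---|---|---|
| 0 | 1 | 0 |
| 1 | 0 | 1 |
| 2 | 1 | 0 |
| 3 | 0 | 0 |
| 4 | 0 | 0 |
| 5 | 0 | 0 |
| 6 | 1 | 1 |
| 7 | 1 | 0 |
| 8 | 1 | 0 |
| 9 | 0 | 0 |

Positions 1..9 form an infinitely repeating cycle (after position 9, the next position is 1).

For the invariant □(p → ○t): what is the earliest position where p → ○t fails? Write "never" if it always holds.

2

Check p → ○t at each position in order: 0 ✓, 1 ✓.
At position 2 the labels are {p} and the next position 3 has {}, so p → ○t is false there. This is the first violation.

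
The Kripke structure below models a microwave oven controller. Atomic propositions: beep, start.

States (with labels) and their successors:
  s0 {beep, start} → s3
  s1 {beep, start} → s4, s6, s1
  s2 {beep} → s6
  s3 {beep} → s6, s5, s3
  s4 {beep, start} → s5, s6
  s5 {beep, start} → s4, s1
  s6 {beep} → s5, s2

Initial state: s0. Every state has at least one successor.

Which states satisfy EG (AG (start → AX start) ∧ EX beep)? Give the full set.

States satisfying AG (start → AX start) ∧ EX beep: ∅.
States satisfying EG (AG (start → AX start) ∧ EX beep): ∅.

none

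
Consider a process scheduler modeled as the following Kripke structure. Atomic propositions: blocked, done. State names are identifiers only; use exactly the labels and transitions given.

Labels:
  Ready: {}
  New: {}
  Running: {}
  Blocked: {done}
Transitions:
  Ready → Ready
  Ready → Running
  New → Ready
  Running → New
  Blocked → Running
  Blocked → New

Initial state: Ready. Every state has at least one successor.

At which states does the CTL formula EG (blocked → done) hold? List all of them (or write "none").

States satisfying blocked → done: {Ready, New, Running, Blocked}.
States satisfying EG (blocked → done): {Ready, New, Running, Blocked}.

{Ready, New, Running, Blocked}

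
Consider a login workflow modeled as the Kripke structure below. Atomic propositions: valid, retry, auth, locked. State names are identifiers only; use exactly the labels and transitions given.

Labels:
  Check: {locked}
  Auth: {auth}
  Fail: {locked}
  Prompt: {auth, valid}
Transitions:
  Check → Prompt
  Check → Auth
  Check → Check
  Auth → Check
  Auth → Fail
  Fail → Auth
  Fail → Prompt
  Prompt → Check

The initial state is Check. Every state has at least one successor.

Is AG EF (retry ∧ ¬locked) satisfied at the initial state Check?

States satisfying EF (retry ∧ ¬locked): ∅.
States satisfying AG EF (retry ∧ ¬locked): ∅.
Auth is reachable from Check and violates EF (retry ∧ ¬locked), so AG fails at Check.
Check ∉ Sat(AG EF (retry ∧ ¬locked)).

No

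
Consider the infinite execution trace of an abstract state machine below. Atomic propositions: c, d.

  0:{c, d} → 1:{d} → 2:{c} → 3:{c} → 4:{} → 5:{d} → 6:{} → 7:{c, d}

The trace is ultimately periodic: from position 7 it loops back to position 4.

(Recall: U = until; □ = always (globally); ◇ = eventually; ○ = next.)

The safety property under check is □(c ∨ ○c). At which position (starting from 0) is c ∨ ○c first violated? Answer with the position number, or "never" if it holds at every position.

Check c ∨ ○c at each position in order: 0 ✓, 1 ✓, 2 ✓, 3 ✓.
At position 4 the labels are {} and the next position 5 has {d}, so c ∨ ○c is false there. This is the first violation.

4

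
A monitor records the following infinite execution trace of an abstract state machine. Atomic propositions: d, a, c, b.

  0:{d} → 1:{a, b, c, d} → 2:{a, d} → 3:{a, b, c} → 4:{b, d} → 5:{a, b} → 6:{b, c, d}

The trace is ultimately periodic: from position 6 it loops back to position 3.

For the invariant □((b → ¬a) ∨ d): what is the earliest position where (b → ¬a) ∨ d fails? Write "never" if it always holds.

Check (b → ¬a) ∨ d at each position in order: 0 ✓, 1 ✓, 2 ✓.
At position 3 the labels are {a, b, c}, so (b → ¬a) ∨ d is false there. This is the first violation.

3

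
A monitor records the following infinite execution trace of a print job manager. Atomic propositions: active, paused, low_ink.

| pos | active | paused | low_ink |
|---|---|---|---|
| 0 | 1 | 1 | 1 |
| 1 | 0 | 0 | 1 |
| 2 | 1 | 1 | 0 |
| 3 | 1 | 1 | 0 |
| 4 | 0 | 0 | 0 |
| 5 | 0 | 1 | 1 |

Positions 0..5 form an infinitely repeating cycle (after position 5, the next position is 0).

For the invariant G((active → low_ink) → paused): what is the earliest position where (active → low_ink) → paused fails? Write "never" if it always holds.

Check (active → low_ink) → paused at each position in order: 0 ✓.
At position 1 the labels are {low_ink}, so (active → low_ink) → paused is false there. This is the first violation.

1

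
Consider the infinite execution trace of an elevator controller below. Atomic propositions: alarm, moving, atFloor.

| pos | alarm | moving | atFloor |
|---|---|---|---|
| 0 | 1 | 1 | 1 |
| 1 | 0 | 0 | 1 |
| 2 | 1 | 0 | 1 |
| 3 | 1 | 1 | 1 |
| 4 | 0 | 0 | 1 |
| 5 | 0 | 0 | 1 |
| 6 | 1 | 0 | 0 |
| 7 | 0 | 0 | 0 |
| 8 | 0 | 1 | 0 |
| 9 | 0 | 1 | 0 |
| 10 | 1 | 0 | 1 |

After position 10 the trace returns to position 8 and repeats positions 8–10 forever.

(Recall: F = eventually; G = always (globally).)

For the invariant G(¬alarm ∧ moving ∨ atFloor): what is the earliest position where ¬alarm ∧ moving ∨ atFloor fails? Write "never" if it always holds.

Check ¬alarm ∧ moving ∨ atFloor at each position in order: 0 ✓, 1 ✓, 2 ✓, 3 ✓, 4 ✓, 5 ✓.
At position 6 the labels are {alarm}, so ¬alarm ∧ moving ∨ atFloor is false there. This is the first violation.

6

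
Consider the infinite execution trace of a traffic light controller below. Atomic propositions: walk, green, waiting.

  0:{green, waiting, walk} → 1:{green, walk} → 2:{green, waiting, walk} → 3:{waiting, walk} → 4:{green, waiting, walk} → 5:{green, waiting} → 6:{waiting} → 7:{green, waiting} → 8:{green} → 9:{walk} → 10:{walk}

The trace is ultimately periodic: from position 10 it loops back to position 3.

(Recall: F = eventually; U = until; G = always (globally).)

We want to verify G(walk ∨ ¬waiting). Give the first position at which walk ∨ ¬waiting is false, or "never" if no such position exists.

Check walk ∨ ¬waiting at each position in order: 0 ✓, 1 ✓, 2 ✓, 3 ✓, 4 ✓.
At position 5 the labels are {green, waiting}, so walk ∨ ¬waiting is false there. This is the first violation.

5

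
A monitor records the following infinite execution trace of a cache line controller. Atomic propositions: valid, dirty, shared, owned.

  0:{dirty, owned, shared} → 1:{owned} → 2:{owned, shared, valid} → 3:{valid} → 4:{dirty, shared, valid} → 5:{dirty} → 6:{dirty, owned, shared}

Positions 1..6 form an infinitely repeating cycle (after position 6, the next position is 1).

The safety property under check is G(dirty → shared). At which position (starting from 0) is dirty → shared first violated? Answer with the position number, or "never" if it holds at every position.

5

Check dirty → shared at each position in order: 0 ✓, 1 ✓, 2 ✓, 3 ✓, 4 ✓.
At position 5 the labels are {dirty}, so dirty → shared is false there. This is the first violation.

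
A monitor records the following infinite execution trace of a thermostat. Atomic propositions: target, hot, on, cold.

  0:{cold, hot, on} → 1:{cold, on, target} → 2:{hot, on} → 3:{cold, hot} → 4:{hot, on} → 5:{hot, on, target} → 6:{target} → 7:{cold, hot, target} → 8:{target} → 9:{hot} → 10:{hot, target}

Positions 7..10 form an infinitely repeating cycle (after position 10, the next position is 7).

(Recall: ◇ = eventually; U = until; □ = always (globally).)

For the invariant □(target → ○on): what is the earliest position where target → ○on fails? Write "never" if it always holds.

Check target → ○on at each position in order: 0 ✓, 1 ✓, 2 ✓, 3 ✓, 4 ✓.
At position 5 the labels are {hot, on, target} and the next position 6 has {target}, so target → ○on is false there. This is the first violation.

5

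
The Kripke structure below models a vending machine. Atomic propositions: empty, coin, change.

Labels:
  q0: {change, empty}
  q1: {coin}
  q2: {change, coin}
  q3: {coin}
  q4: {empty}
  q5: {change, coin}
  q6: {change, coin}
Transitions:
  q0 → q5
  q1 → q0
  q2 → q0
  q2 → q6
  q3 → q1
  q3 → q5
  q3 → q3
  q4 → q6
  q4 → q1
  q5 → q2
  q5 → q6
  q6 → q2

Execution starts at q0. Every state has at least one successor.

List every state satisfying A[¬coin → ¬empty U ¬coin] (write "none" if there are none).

{q0, q1, q4}

States satisfying ¬coin → ¬empty: {q1, q2, q3, q5, q6}.
States satisfying ¬coin: {q0, q4}.
States satisfying A[¬coin → ¬empty U ¬coin]: {q0, q1, q4}.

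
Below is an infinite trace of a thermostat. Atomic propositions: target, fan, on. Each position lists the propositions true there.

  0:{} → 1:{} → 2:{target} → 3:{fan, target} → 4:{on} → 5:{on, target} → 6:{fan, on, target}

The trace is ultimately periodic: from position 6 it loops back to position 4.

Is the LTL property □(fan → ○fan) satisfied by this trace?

fan → ○fan must hold at every position from 0 onward. It fails at position 3, so □(fan → ○fan) is false.
Positions where fan holds: 3, 6.
Check ○fan at each: 3→fails, 6→fails.

Violated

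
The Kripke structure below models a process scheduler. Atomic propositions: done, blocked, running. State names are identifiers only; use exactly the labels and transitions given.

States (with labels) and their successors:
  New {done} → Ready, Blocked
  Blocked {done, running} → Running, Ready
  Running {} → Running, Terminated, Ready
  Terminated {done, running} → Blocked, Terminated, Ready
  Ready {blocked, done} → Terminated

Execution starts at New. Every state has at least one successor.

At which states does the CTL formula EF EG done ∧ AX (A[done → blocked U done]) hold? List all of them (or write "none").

{New, Terminated, Ready}

States satisfying EG done: {New, Blocked, Terminated, Ready}.
States satisfying EF EG done: {New, Blocked, Running, Terminated, Ready}.
States satisfying A[done → blocked U done]: {New, Blocked, Terminated, Ready}.
States satisfying AX (A[done → blocked U done]): {New, Terminated, Ready}.
States satisfying EF EG done ∧ AX (A[done → blocked U done]): {New, Terminated, Ready}.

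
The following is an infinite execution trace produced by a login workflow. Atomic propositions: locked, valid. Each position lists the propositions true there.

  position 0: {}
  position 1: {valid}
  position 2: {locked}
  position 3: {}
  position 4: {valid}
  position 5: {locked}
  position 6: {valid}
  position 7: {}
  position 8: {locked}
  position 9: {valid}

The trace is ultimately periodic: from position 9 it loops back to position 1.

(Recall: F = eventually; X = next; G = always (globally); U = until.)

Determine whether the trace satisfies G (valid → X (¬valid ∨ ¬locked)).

valid → X (¬valid ∨ ¬locked) holds at every position 0..9, and those are all positions ever visited, so G (valid → X (¬valid ∨ ¬locked)) holds.
Positions where valid holds: 1, 4, 6, 9.
Check X (¬valid ∨ ¬locked) at each: 1→ok, 4→ok, 6→ok, 9→ok.

Satisfied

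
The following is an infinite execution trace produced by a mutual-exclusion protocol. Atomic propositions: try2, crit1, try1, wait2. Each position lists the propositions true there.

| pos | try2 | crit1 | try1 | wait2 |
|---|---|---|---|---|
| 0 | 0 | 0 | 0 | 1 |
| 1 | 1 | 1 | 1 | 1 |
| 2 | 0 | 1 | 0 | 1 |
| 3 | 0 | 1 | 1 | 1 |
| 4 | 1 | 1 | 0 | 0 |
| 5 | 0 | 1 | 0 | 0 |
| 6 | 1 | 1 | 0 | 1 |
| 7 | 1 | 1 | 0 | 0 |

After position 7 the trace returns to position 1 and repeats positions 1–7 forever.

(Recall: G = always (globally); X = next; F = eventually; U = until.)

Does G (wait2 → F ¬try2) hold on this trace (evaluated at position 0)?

wait2 → F ¬try2 holds at every position 0..7, and those are all positions ever visited, so G (wait2 → F ¬try2) holds.
Positions where wait2 holds: 0, 1, 2, 3, 6.
Check F ¬try2 at each: 0→ok, 1→ok, 2→ok, 3→ok, 6→ok.

Satisfied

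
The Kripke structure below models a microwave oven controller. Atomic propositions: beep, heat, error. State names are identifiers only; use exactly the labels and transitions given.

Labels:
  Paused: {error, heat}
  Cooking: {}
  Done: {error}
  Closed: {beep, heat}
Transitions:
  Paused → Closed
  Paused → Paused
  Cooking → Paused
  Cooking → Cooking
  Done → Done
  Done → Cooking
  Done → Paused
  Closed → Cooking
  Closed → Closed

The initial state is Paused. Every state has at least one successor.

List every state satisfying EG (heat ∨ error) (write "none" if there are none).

{Paused, Done, Closed}

States satisfying heat ∨ error: {Paused, Done, Closed}.
States satisfying EG (heat ∨ error): {Paused, Done, Closed}.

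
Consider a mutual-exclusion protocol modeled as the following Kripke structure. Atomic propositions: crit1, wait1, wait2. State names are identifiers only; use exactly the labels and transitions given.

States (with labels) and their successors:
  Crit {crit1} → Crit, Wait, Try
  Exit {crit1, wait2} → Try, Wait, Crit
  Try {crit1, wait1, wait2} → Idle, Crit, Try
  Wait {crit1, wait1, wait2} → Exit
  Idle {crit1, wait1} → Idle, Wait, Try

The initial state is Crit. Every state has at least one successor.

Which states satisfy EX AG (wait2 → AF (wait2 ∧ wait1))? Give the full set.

none

States satisfying AG (wait2 → AF (wait2 ∧ wait1)): ∅.
States satisfying EX AG (wait2 → AF (wait2 ∧ wait1)): ∅.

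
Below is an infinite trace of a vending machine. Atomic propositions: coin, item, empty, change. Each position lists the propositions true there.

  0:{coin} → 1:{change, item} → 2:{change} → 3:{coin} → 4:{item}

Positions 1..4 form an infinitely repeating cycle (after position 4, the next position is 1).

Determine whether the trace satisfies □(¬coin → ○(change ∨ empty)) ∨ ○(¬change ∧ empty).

¬coin → ○(change ∨ empty) must hold at every position from 0 onward. It fails at position 2, so □(¬coin → ○(change ∨ empty)) is false.
Positions where ¬coin holds: 1, 2, 4.
Check ○(change ∨ empty) at each: 1→ok, 2→fails, 4→ok.
The position after 0 is 1; ¬change ∧ empty is false there.
At position 0: □(¬coin → ○(change ∨ empty)) is false; ○(¬change ∧ empty) is false; so □(¬coin → ○(change ∨ empty)) ∨ ○(¬change ∧ empty) is false.

Does not hold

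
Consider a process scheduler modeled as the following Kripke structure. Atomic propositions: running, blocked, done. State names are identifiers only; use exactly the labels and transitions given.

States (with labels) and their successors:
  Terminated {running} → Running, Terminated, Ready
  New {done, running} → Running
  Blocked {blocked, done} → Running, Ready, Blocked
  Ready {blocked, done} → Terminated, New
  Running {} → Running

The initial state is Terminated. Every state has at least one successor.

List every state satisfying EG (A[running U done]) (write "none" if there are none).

{Blocked}

States satisfying A[running U done]: {New, Blocked, Ready}.
States satisfying EG (A[running U done]): {Blocked}.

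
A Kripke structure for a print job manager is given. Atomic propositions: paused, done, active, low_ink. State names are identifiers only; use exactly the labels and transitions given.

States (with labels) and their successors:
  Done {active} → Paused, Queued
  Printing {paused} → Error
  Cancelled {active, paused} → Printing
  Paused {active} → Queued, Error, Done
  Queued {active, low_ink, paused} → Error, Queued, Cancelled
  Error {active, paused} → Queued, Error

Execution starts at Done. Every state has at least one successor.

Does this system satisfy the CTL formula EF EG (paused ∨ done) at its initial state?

States satisfying EG (paused ∨ done): {Printing, Cancelled, Queued, Error}.
States satisfying EF EG (paused ∨ done): {Done, Printing, Cancelled, Paused, Queued, Error}.
Some path from Done reaches a state where EG (paused ∨ done) holds.
Done ∈ Sat(EF EG (paused ∨ done)).

Holds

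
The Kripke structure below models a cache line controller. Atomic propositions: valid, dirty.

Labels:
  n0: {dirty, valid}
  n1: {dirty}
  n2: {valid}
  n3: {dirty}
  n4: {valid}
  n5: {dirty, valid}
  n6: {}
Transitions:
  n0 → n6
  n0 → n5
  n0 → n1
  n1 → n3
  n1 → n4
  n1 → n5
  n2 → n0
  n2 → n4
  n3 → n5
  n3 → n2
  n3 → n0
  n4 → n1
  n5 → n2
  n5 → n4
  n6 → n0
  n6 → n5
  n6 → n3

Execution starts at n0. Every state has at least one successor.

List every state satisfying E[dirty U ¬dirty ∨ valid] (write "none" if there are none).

{n0, n1, n2, n3, n4, n5, n6}

States satisfying dirty: {n0, n1, n3, n5}.
States satisfying ¬dirty ∨ valid: {n0, n2, n4, n5, n6}.
States satisfying E[dirty U ¬dirty ∨ valid]: {n0, n1, n2, n3, n4, n5, n6}.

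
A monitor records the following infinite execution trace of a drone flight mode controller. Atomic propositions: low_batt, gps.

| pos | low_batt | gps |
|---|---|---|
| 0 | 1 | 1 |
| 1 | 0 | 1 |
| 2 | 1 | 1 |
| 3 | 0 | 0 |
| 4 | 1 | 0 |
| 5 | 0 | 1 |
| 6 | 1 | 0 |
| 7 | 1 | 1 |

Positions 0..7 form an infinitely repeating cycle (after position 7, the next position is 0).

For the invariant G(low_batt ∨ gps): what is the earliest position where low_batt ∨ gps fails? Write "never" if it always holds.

3

Check low_batt ∨ gps at each position in order: 0 ✓, 1 ✓, 2 ✓.
At position 3 the labels are {}, so low_batt ∨ gps is false there. This is the first violation.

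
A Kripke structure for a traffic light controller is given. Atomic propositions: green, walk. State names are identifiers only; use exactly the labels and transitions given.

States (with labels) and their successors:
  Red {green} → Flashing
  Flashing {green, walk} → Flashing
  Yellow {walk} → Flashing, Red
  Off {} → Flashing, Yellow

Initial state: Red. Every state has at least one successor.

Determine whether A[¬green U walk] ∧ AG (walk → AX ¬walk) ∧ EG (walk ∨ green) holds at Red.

Does not hold

States satisfying ¬green: {Yellow, Off}.
States satisfying walk: {Flashing, Yellow}.
States satisfying A[¬green U walk]: {Flashing, Yellow, Off}.
States satisfying walk → AX ¬walk: {Red, Off}.
States satisfying AG (walk → AX ¬walk): ∅.
States satisfying A[¬green U walk] ∧ AG (walk → AX ¬walk): ∅.
States satisfying walk ∨ green: {Red, Flashing, Yellow}.
States satisfying EG (walk ∨ green): {Red, Flashing, Yellow}.
States satisfying A[¬green U walk] ∧ AG (walk → AX ¬walk) ∧ EG (walk ∨ green): ∅.
Red ∉ Sat(A[¬green U walk] ∧ AG (walk → AX ¬walk) ∧ EG (walk ∨ green)).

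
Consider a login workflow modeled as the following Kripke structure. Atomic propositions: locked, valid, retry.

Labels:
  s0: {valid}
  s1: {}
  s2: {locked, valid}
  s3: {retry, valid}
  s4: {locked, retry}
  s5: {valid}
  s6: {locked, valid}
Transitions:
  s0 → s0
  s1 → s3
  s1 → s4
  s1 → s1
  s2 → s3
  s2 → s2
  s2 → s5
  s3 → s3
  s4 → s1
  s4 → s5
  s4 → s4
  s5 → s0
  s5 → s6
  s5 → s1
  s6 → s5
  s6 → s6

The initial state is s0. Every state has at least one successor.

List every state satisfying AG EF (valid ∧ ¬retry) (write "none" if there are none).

{s0}

States satisfying EF (valid ∧ ¬retry): {s0, s1, s2, s4, s5, s6}.
States satisfying AG EF (valid ∧ ¬retry): {s0}.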